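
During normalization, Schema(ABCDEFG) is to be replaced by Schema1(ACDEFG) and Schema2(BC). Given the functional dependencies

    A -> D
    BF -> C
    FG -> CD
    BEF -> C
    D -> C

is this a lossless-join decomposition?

Common attributes: Schema1 ∩ Schema2 = {C}.
No dependency enlarges {C}, so (C)⁺ = {C}.
The closure contains neither all of Schema1 = {ACDEFG} nor all of Schema2 = {BC}, so the common attributes are not a superkey of either fragment. The join is lossy.

No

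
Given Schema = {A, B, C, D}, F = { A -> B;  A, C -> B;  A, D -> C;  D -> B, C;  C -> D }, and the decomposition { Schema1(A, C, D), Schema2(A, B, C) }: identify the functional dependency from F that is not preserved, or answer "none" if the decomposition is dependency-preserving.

none

A → B lies within Schema2.
A, C → B lies within Schema2.
A, D → C lies within Schema1.
D → B, C: restricted closure across fragments reaches B, C.
C → D lies within Schema1.
Every dependency is enforceable on the fragments, so the decomposition is dependency-preserving.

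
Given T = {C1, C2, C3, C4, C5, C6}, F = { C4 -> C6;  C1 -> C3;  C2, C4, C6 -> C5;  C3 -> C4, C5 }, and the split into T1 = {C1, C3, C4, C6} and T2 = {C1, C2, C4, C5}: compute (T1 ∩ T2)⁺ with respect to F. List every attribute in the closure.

T1 ∩ T2 = {C1, C4}.
C4 → C6 applies, adding C6
C1 → C3 applies, adding C3
C3 → C4, C5 applies, adding C5
Closure: {C1, C3, C4, C5, C6}.

C1, C3, C4, C5, C6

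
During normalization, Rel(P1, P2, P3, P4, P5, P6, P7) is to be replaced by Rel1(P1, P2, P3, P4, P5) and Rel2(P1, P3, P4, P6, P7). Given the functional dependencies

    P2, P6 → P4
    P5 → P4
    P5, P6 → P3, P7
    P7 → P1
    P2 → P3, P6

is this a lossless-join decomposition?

Common attributes: Rel1 ∩ Rel2 = {P1, P3, P4}.
No dependency enlarges {P1, P3, P4}, so (P1, P3, P4)⁺ = {P1, P3, P4}.
The closure contains neither all of Rel1 = {P1, P2, P3, P4, P5} nor all of Rel2 = {P1, P3, P4, P6, P7}, so the common attributes are not a superkey of either fragment. The join is lossy.

No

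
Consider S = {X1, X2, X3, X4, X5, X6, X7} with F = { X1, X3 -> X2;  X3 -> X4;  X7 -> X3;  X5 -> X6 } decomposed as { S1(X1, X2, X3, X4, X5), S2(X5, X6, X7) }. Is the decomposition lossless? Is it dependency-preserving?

Lossless test: (X5)⁺ = {X5, X6}, which is a superkey of neither fragment — lossy.
Dependency preservation: the restricted closure of {X7} across the fragments never reaches {X3}, so X7 → X3 cannot be enforced without a join — not preserved.

lossy and not dependency-preserving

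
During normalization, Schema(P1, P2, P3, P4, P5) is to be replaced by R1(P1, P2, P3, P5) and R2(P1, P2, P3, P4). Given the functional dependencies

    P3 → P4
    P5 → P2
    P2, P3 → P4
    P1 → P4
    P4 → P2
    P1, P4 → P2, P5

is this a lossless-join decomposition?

Yes

Common attributes: R1 ∩ R2 = {P1, P2, P3}.
Closure of {P1, P2, P3}: P3 → P4 applies, adding P4; P1, P4 → P2, P5 applies, adding P5. So (P1, P2, P3)⁺ = {P1, P2, P3, P4, P5}.
This closure contains every attribute of R1, so R1 ∩ R2 → R1. The join is lossless.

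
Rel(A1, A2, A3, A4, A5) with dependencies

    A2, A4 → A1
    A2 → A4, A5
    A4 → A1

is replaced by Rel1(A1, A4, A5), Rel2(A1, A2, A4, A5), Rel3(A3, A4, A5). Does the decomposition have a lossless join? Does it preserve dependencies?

lossy but dependency-preserving

Lossless test (chase): Rows 1 and 3 agree on A4; apply A4→A1 and equate their A1 entries. No row becomes fully distinguished — the join is lossy.
Dependency preservation: every FD's attributes lie within a single fragment, so each can be enforced locally — preserved.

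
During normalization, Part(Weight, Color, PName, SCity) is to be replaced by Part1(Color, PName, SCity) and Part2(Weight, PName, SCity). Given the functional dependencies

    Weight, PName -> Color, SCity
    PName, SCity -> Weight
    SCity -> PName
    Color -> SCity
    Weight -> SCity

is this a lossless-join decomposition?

Yes

Common attributes: Part1 ∩ Part2 = {PName, SCity}.
Closure of {PName, SCity}: PName, SCity → Weight applies, adding Weight; Weight, PName → Color, SCity applies, adding Color. So (PName, SCity)⁺ = {Weight, Color, PName, SCity}.
This closure contains every attribute of Part1, so Part1 ∩ Part2 → Part1. The join is lossless.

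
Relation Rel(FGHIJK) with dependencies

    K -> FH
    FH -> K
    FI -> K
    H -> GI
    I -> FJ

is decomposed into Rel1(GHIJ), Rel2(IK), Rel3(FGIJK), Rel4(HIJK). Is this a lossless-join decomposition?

Chase test. Columns are FGHIJK; row i has aⱼ where attribute j ∈ Reli, else bᵢⱼ.
Initial tableau (one row per fragment):
  row 1: b11 a2 a3 a4 a5 b16
  row 2: b21 b22 b23 a4 b25 a6
  row 3: a1 a2 b33 a4 a5 a6
  row 4: b41 b42 a3 a4 a5 a6
Rows 2 and 3 agree on K; apply K→FH and equate their FH entries.
Rows 2 and 4 agree on K; apply K→FH and equate their FH entries.
Rows 1 and 2 agree on H; apply H→GI and equate their GI entries.
Rows 1 and 4 agree on H; apply H→GI and equate their GI entries.
Rows 1 and 2 agree on I; apply I→FJ and equate their FJ entries.
Rows 1 and 2 agree on FH; apply FH→K and equate their K entries.
Row 1 is now all distinguished symbols — the join is lossless.

Yes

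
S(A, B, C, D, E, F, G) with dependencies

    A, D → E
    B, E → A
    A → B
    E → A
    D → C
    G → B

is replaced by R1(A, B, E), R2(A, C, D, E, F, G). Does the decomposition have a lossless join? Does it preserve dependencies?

lossless but not dependency-preserving

Lossless test: (A, E)⁺ = {A, B, E}, which contains all of one fragment — lossless.
Dependency preservation: the restricted closure of {G} across the fragments never reaches {B}, so G → B cannot be enforced without a join — not preserved.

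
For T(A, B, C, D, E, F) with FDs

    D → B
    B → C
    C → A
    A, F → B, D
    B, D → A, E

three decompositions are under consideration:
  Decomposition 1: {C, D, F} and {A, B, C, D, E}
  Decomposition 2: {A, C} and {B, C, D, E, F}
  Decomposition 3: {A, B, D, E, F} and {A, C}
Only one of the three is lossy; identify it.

Decomposition 1: common = {C, D}, closure = {A, B, C, D, E} → lossless.
Decomposition 2: common = {C}, closure = {A, C} → lossless.
Decomposition 3: common = {A}, closure = {A} → lossy.

Decomposition 3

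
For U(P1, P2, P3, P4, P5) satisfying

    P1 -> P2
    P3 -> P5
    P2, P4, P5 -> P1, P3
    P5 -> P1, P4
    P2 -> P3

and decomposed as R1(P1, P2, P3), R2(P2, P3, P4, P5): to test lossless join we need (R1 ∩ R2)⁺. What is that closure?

P1, P2, P3, P4, P5

R1 ∩ R2 = {P2, P3}.
P3 → P5 applies, adding P5
P5 → P1, P4 applies, adding P1, P4
Closure: {P1, P2, P3, P4, P5}.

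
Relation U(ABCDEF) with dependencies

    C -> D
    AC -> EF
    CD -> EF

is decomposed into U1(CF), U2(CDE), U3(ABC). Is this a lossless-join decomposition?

Chase test. Columns are ABCDEF; row i has aⱼ where attribute j ∈ Ui, else bᵢⱼ.
Initial tableau (one row per fragment):
  row 1: b11 b12 a3 b14 b15 a6
  row 2: b21 b22 a3 a4 a5 b26
  row 3: a1 a2 a3 b34 b35 b36
Rows 1 and 2 agree on C; apply C→D and equate their D entries.
Rows 1 and 3 agree on C; apply C→D and equate their D entries.
Rows 1 and 2 agree on CD; apply CD→EF and equate their EF entries.
Rows 1 and 3 agree on CD; apply CD→EF and equate their EF entries.
Row 3 is now all distinguished symbols — the join is lossless.

Yes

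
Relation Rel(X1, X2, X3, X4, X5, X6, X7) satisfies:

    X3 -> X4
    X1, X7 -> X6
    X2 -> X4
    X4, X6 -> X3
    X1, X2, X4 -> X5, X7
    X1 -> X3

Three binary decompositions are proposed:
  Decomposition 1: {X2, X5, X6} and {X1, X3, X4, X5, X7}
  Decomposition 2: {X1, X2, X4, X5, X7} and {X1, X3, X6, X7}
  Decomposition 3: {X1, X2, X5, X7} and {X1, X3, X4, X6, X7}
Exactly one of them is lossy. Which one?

Decomposition 1: common = {X5}, closure = {X5} → lossy.
Decomposition 2: common = {X1, X7}, closure = {X1, X3, X4, X6, X7} → lossless.
Decomposition 3: common = {X1, X7}, closure = {X1, X3, X4, X6, X7} → lossless.

Decomposition 1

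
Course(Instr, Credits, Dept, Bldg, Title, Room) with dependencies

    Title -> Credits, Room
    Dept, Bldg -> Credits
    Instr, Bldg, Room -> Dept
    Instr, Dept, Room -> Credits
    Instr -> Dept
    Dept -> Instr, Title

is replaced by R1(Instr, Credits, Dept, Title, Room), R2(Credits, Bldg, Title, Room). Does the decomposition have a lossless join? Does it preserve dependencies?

Lossless test: (Credits, Title, Room)⁺ = {Credits, Title, Room}, which is a superkey of neither fragment — lossy.
Dependency preservation: Dept, Bldg → Credits; Instr, Bldg, Room → Dept are not contained in any single fragment, but the restricted closure of each left-hand side across the fragments still reaches the right-hand side; the remaining FDs each lie inside some fragment. All dependencies are preserved.

lossy but dependency-preserving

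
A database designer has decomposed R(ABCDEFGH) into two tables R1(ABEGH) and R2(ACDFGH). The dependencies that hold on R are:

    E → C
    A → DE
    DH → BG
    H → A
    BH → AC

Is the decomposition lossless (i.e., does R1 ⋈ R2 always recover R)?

Yes

Common attributes: R1 ∩ R2 = {AGH}.
Closure of {AGH}: A → DE applies, adding DE; DH → BG applies, adding B; BH → AC applies, adding C. So (AGH)⁺ = {ABCDEGH}.
This closure contains every attribute of R1, so R1 ∩ R2 → R1. The join is lossless.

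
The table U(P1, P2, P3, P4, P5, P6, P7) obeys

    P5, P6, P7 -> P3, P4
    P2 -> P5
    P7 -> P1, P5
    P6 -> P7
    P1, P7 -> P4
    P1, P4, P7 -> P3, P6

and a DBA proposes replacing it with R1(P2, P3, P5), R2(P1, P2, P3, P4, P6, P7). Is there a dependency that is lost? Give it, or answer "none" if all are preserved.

P7 -> P1, P5

Check P7 → P1, P5: no single fragment contains all of {P1, P5, P7}, and the restricted closure of {P7} across the fragments never reaches {P1, P5}.
P5, P6, P7 → P3, P4 is preserved.
P2 → P5 is preserved.
P6 → P7 is preserved.
P1, P7 → P4 is preserved.
P1, P4, P7 → P3, P6 is preserved.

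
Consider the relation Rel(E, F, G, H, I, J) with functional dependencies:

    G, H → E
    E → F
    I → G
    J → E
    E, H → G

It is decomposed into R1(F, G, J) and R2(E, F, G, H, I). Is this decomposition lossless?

No

Common attributes: R1 ∩ R2 = {F, G}.
No dependency enlarges {F, G}, so (F, G)⁺ = {F, G}.
The closure contains neither all of R1 = {F, G, J} nor all of R2 = {E, F, G, H, I}, so the common attributes are not a superkey of either fragment. The join is lossy.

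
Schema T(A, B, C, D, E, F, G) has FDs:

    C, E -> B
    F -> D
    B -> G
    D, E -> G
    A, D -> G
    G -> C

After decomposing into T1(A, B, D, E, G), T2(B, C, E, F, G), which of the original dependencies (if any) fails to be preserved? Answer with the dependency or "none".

Check F → D: no single fragment contains all of {D, F}, and the restricted closure of {F} across the fragments never reaches {D}.
C, E → B is preserved.
B → G is preserved.
D, E → G is preserved.
A, D → G is preserved.
G → C is preserved.

F -> D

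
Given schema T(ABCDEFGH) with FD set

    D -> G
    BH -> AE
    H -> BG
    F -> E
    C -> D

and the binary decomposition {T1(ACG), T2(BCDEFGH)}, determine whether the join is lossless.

Common attributes: T1 ∩ T2 = {CG}.
Closure of {CG}: C → D applies, adding D. So (CG)⁺ = {CDG}.
The closure contains neither all of T1 = {ACG} nor all of T2 = {BCDEFGH}, so the common attributes are not a superkey of either fragment. The join is lossy.

No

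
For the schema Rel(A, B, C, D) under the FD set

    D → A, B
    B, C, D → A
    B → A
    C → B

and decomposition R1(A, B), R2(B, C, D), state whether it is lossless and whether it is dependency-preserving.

Lossless test: (B)⁺ = {A, B}, which contains all of one fragment — lossless.
Dependency preservation: D → A, B; B, C, D → A are not contained in any single fragment, but the restricted closure of each left-hand side across the fragments still reaches the right-hand side; the remaining FDs each lie inside some fragment. All dependencies are preserved.

lossless and dependency-preserving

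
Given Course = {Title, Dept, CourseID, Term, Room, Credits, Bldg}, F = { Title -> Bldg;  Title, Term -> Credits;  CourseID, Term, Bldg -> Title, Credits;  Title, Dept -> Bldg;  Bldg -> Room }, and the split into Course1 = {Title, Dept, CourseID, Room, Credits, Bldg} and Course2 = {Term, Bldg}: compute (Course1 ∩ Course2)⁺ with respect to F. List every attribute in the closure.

Room, Bldg

Course1 ∩ Course2 = {Bldg}.
Bldg → Room applies, adding Room
Closure: {Room, Bldg}.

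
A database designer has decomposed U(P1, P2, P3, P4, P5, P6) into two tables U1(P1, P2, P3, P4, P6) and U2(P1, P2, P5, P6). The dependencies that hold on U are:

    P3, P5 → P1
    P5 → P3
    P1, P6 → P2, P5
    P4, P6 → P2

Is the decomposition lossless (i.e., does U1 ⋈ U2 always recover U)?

Yes

Common attributes: U1 ∩ U2 = {P1, P2, P6}.
Closure of {P1, P2, P6}: P1, P6 → P2, P5 applies, adding P5; P5 → P3 applies, adding P3. So (P1, P2, P6)⁺ = {P1, P2, P3, P5, P6}.
This closure contains every attribute of U2, so U1 ∩ U2 → U2. The join is lossless.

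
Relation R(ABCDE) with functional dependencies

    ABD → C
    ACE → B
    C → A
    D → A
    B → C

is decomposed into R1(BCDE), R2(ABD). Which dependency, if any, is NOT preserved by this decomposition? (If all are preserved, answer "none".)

C → A

Check C → A: no single fragment contains all of {AC}, and the restricted closure of {C} across the fragments never reaches {A}.
ABD → C is preserved.
ACE → B is preserved.
D → A is preserved.
B → C is preserved.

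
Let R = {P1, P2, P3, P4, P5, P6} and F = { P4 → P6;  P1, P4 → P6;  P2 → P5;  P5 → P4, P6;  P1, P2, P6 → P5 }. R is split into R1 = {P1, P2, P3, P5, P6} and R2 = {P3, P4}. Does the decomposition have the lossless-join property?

Common attributes: R1 ∩ R2 = {P3}.
No dependency enlarges {P3}, so (P3)⁺ = {P3}.
The closure contains neither all of R1 = {P1, P2, P3, P5, P6} nor all of R2 = {P3, P4}, so the common attributes are not a superkey of either fragment. The join is lossy.

No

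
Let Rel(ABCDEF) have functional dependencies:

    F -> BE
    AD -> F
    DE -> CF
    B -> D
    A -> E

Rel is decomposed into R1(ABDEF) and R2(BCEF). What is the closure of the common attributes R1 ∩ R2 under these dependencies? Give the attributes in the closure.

BCDEF

R1 ∩ R2 = {BEF}.
B → D applies, adding D
DE → CF applies, adding C
Closure: {BCDEF}.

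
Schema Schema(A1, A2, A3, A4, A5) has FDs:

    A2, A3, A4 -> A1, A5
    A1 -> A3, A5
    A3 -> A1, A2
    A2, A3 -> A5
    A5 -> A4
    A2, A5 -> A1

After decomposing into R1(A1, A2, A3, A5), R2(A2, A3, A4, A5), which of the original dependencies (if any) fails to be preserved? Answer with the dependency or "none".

A2, A3, A4 → A1, A5: restricted closure across fragments reaches A1, A5.
A1 → A3, A5 lies within R1.
A3 → A1, A2 lies within R1.
A2, A3 → A5 lies within R1.
A5 → A4 lies within R2.
A2, A5 → A1 lies within R1.
Every dependency is enforceable on the fragments, so the decomposition is dependency-preserving.

none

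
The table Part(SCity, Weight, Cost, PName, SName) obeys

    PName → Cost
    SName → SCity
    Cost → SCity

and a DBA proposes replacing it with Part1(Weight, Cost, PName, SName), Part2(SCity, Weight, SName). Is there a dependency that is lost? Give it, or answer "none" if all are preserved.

Check Cost → SCity: no single fragment contains all of {SCity, Cost}, and the restricted closure of {Cost} across the fragments never reaches {SCity}.
PName → Cost is preserved.
SName → SCity is preserved.

Cost → SCity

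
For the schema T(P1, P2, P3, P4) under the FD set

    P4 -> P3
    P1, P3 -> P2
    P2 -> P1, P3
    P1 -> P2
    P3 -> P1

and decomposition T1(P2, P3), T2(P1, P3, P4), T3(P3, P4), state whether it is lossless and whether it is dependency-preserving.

lossless and dependency-preserving

Lossless test (chase): Rows 1 and 2 agree on P3; apply P3→P1 and equate their P1 entries. Rows 1 and 3 agree on P3; apply P3→P1 and equate their P1 entries. Rows 1 and 2 agree on P1, P3; apply P1, P3→P2 and equate their P2 entries. Rows 1 and 3 agree on P1, P3; apply P1, P3→P2 and equate their P2 entries. Row 2 is now all distinguished symbols — the join is lossless.
Dependency preservation: P1, P3 → P2; P2 → P1, P3; P1 → P2 are not contained in any single fragment, but the restricted closure of each left-hand side across the fragments still reaches the right-hand side; the remaining FDs each lie inside some fragment. All dependencies are preserved.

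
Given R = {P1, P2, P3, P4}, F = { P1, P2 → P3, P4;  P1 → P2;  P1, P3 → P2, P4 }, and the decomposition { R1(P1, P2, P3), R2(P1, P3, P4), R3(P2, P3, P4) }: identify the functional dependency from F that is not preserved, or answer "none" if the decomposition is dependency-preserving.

P1, P2 → P3, P4: restricted closure across fragments reaches P3, P4.
P1 → P2 lies within R1.
P1, P3 → P2, P4: restricted closure across fragments reaches P2, P4.
Every dependency is enforceable on the fragments, so the decomposition is dependency-preserving.

none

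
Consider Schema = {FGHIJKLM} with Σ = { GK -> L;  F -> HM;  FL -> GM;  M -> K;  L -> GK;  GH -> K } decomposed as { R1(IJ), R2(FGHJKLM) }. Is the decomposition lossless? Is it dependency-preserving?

Lossless test: (J)⁺ = {J}, which is a superkey of neither fragment — lossy.
Dependency preservation: every FD's attributes lie within a single fragment, so each can be enforced locally — preserved.

lossy but dependency-preserving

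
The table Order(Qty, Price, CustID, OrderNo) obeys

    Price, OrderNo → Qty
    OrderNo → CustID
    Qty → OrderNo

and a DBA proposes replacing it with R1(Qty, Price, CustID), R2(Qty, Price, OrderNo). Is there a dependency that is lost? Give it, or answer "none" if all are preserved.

Check OrderNo → CustID: no single fragment contains all of {CustID, OrderNo}, and the restricted closure of {OrderNo} across the fragments never reaches {CustID}.
Price, OrderNo → Qty is preserved.
Qty → OrderNo is preserved.

OrderNo → CustID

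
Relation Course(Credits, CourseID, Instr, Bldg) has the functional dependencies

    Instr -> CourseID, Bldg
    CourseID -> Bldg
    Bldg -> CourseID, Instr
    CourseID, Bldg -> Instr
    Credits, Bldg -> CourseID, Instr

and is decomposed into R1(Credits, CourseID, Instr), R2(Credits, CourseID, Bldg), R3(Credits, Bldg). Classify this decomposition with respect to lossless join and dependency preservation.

lossless and dependency-preserving

Lossless test (chase): Rows 1 and 2 agree on CourseID; apply CourseID→Bldg and equate their Bldg entries. Rows 1 and 2 agree on Bldg; apply Bldg→CourseID, Instr and equate their CourseID, Instr entries. Rows 1 and 3 agree on Bldg; apply Bldg→CourseID, Instr and equate their CourseID, Instr entries. Row 1 is now all distinguished symbols — the join is lossless.
Dependency preservation: Instr → CourseID, Bldg; Bldg → CourseID, Instr; CourseID, Bldg → Instr; Credits, Bldg → CourseID, Instr are not contained in any single fragment, but the restricted closure of each left-hand side across the fragments still reaches the right-hand side; the remaining FDs each lie inside some fragment. All dependencies are preserved.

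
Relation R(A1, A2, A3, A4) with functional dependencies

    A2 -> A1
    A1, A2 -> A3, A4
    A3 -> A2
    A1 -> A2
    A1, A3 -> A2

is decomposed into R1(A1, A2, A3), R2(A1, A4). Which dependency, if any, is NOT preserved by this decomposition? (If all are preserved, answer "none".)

none

A2 → A1 lies within R1.
A1, A2 → A3, A4: restricted closure across fragments reaches A3, A4.
A3 → A2 lies within R1.
A1 → A2 lies within R1.
A1, A3 → A2 lies within R1.
Every dependency is enforceable on the fragments, so the decomposition is dependency-preserving.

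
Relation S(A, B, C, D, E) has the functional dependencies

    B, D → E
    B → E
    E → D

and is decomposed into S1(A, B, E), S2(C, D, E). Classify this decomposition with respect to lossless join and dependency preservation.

Lossless test: (E)⁺ = {D, E}, which is a superkey of neither fragment — lossy.
Dependency preservation: B, D → E is not contained in any single fragment, but the restricted closure of its left-hand side across the fragments still reaches the right-hand side; the remaining FDs each lie inside some fragment. All dependencies are preserved.

lossy but dependency-preserving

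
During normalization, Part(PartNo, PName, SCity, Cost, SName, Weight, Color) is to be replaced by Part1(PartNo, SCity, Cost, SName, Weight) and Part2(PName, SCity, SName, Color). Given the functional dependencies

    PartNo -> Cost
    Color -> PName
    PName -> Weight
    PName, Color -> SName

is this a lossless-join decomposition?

Common attributes: Part1 ∩ Part2 = {SCity, SName}.
No dependency enlarges {SCity, SName}, so (SCity, SName)⁺ = {SCity, SName}.
The closure contains neither all of Part1 = {PartNo, SCity, Cost, SName, Weight} nor all of Part2 = {PName, SCity, SName, Color}, so the common attributes are not a superkey of either fragment. The join is lossy.

No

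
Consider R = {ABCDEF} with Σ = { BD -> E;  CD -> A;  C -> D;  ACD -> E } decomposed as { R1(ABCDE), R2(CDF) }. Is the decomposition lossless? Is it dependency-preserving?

lossy but dependency-preserving

Lossless test: (CD)⁺ = {ACDE}, which is a superkey of neither fragment — lossy.
Dependency preservation: every FD's attributes lie within a single fragment, so each can be enforced locally — preserved.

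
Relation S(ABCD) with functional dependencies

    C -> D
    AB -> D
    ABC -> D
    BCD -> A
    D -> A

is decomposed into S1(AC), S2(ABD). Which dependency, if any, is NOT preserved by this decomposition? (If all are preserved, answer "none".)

C -> D

Check C → D: no single fragment contains all of {CD}, and the restricted closure of {C} across the fragments never reaches {D}.
AB → D is preserved.
ABC → D is preserved.
BCD → A is preserved.
D → A is preserved.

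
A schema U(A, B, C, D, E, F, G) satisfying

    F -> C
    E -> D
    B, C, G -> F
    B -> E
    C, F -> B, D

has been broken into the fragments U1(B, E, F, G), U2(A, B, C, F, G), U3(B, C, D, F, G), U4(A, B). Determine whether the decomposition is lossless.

Chase test. Columns are A, B, C, D, E, F, G; row i has aⱼ where attribute j ∈ Ui, else bᵢⱼ.
Initial tableau (one row per fragment):
  row 1: b11 a2 b13 b14 a5 a6 a7
  row 2: a1 a2 a3 b24 b25 a6 a7
  row 3: b31 a2 a3 a4 b35 a6 a7
  row 4: a1 a2 b43 b44 b45 b46 b47
Rows 1 and 2 agree on F; apply F→C and equate their C entries.
Rows 1 and 2 agree on B; apply B→E and equate their E entries.
Rows 1 and 3 agree on B; apply B→E and equate their E entries.
Rows 1 and 4 agree on B; apply B→E and equate their E entries.
Rows 1 and 2 agree on C, F; apply C, F→B, D and equate their B, D entries.
Rows 1 and 3 agree on C, F; apply C, F→B, D and equate their B, D entries.
Rows 1 and 4 agree on E; apply E→D and equate their D entries.
Row 2 is now all distinguished symbols — the join is lossless.

Yes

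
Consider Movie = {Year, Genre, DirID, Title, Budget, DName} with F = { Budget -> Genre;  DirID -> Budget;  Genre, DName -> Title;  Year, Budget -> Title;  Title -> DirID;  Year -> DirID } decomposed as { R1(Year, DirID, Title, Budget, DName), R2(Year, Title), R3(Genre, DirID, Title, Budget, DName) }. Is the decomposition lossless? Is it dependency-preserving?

lossless and dependency-preserving

Lossless test (chase): Rows 1 and 3 agree on Budget; apply Budget→Genre and equate their Genre entries. Rows 1 and 2 agree on Title; apply Title→DirID and equate their DirID entries. Rows 1 and 2 agree on DirID; apply DirID→Budget and equate their Budget entries. Rows 1 and 2 agree on Budget; apply Budget→Genre and equate their Genre entries. Row 1 is now all distinguished symbols — the join is lossless.
Dependency preservation: every FD's attributes lie within a single fragment, so each can be enforced locally — preserved.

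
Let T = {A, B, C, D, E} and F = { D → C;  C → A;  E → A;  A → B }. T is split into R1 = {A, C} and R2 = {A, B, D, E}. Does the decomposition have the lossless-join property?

Common attributes: R1 ∩ R2 = {A}.
Closure of {A}: A → B applies, adding B. So (A)⁺ = {A, B}.
The closure contains neither all of R1 = {A, C} nor all of R2 = {A, B, D, E}, so the common attributes are not a superkey of either fragment. The join is lossy.

No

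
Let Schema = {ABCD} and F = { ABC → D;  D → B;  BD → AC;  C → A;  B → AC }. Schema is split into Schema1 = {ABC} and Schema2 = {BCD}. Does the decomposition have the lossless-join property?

Common attributes: Schema1 ∩ Schema2 = {BC}.
Closure of {BC}: C → A applies, adding A; ABC → D applies, adding D. So (BC)⁺ = {ABCD}.
This closure contains every attribute of Schema1, so Schema1 ∩ Schema2 → Schema1. The join is lossless.

Yes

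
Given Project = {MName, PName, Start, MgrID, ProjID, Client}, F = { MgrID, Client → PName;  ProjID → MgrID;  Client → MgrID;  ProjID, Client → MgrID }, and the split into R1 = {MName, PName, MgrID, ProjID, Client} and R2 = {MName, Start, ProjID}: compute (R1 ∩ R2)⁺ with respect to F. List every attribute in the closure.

MName, MgrID, ProjID

R1 ∩ R2 = {MName, ProjID}.
ProjID → MgrID applies, adding MgrID
Closure: {MName, MgrID, ProjID}.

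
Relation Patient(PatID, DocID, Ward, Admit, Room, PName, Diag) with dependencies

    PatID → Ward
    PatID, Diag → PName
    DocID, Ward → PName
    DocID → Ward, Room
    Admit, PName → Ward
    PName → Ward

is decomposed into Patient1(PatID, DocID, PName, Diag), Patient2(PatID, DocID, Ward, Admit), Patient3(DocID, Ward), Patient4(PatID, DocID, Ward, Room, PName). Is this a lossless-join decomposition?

No

Chase test. Columns are PatID, DocID, Ward, Admit, Room, PName, Diag; row i has aⱼ where attribute j ∈ Patienti, else bᵢⱼ.
Initial tableau (one row per fragment):
  row 1: a1 a2 b13 b14 b15 a6 a7
  row 2: a1 a2 a3 a4 b25 b26 b27
  row 3: b31 a2 a3 b34 b35 b36 b37
  row 4: a1 a2 a3 b44 a5 a6 b47
Rows 1 and 2 agree on PatID; apply PatID→Ward and equate their Ward entries.
Rows 1 and 2 agree on DocID, Ward; apply DocID, Ward→PName and equate their PName entries.
Rows 1 and 3 agree on DocID, Ward; apply DocID, Ward→PName and equate their PName entries.
Rows 1 and 2 agree on DocID; apply DocID→Ward, Room and equate their Ward, Room entries.
Rows 1 and 3 agree on DocID; apply DocID→Ward, Room and equate their Ward, Room entries.
Rows 1 and 4 agree on DocID; apply DocID→Ward, Room and equate their Ward, Room entries.
No row becomes fully distinguished — the join is lossy.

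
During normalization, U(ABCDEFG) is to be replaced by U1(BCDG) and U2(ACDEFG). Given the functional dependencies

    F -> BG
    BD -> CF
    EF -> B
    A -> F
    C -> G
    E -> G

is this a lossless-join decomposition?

No

Common attributes: U1 ∩ U2 = {CDG}.
No dependency enlarges {CDG}, so (CDG)⁺ = {CDG}.
The closure contains neither all of U1 = {BCDG} nor all of U2 = {ACDEFG}, so the common attributes are not a superkey of either fragment. The join is lossy.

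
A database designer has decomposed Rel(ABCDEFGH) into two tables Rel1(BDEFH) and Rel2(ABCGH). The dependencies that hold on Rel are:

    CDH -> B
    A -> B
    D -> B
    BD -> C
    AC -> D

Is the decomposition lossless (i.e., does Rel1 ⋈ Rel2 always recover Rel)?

No

Common attributes: Rel1 ∩ Rel2 = {BH}.
No dependency enlarges {BH}, so (BH)⁺ = {BH}.
The closure contains neither all of Rel1 = {BDEFH} nor all of Rel2 = {ABCGH}, so the common attributes are not a superkey of either fragment. The join is lossy.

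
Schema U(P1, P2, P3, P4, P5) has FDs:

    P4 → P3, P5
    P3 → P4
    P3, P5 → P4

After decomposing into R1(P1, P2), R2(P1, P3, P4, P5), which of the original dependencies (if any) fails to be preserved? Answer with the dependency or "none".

none

P4 → P3, P5 lies within R2.
P3 → P4 lies within R2.
P3, P5 → P4 lies within R2.
Every dependency is enforceable on the fragments, so the decomposition is dependency-preserving.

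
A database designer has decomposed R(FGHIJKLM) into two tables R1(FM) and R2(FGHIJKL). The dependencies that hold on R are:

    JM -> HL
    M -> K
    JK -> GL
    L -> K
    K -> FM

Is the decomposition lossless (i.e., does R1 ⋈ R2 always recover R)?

No

Common attributes: R1 ∩ R2 = {F}.
No dependency enlarges {F}, so (F)⁺ = {F}.
The closure contains neither all of R1 = {FM} nor all of R2 = {FGHIJKL}, so the common attributes are not a superkey of either fragment. The join is lossy.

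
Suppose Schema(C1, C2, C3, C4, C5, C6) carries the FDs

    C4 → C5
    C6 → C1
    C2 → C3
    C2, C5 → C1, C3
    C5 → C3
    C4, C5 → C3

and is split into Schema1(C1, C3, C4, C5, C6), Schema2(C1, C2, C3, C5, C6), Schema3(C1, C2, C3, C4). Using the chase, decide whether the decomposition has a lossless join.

Chase test. Columns are C1, C2, C3, C4, C5, C6; row i has aⱼ where attribute j ∈ Schemai, else bᵢⱼ.
Initial tableau (one row per fragment):
  row 1: a1 b12 a3 a4 a5 a6
  row 2: a1 a2 a3 b24 a5 a6
  row 3: a1 a2 a3 a4 b35 b36
Rows 1 and 3 agree on C4; apply C4→C5 and equate their C5 entries.
No row becomes fully distinguished — the join is lossy.

No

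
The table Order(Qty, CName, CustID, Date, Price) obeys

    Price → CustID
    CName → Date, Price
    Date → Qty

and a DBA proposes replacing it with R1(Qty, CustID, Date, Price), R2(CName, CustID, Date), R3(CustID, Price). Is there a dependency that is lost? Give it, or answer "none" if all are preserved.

Check CName → Date, Price: no single fragment contains all of {CName, Date, Price}, and the restricted closure of {CName} across the fragments never reaches {Date, Price}.
Price → CustID is preserved.
Date → Qty is preserved.

CName → Date, Price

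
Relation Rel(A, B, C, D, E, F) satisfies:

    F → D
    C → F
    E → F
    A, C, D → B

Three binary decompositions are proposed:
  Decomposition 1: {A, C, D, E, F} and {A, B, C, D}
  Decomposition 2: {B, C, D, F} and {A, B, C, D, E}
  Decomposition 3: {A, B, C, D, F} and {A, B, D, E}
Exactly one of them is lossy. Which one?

Decomposition 1: common = {A, C, D}, closure = {A, B, C, D, F} → lossless.
Decomposition 2: common = {B, C, D}, closure = {B, C, D, F} → lossless.
Decomposition 3: common = {A, B, D}, closure = {A, B, D} → lossy.

Decomposition 3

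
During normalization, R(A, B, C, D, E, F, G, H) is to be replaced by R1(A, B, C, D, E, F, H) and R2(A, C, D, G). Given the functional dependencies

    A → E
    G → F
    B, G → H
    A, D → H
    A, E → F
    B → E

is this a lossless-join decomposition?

No

Common attributes: R1 ∩ R2 = {A, C, D}.
Closure of {A, C, D}: A → E applies, adding E; A, D → H applies, adding H; A, E → F applies, adding F. So (A, C, D)⁺ = {A, C, D, E, F, H}.
The closure contains neither all of R1 = {A, B, C, D, E, F, H} nor all of R2 = {A, C, D, G}, so the common attributes are not a superkey of either fragment. The join is lossy.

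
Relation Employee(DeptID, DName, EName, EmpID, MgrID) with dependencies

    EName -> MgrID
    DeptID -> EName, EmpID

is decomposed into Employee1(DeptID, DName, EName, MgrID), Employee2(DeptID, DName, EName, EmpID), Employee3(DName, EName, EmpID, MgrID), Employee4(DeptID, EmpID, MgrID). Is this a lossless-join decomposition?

Yes

Chase test. Columns are DeptID, DName, EName, EmpID, MgrID; row i has aⱼ where attribute j ∈ Employeei, else bᵢⱼ.
Initial tableau (one row per fragment):
  row 1: a1 a2 a3 b14 a5
  row 2: a1 a2 a3 a4 b25
  row 3: b31 a2 a3 a4 a5
  row 4: a1 b42 b43 a4 a5
Rows 1 and 2 agree on EName; apply EName→MgrID and equate their MgrID entries.
Rows 1 and 2 agree on DeptID; apply DeptID→EName, EmpID and equate their EName, EmpID entries.
Rows 1 and 4 agree on DeptID; apply DeptID→EName, EmpID and equate their EName, EmpID entries.
Row 1 is now all distinguished symbols — the join is lossless.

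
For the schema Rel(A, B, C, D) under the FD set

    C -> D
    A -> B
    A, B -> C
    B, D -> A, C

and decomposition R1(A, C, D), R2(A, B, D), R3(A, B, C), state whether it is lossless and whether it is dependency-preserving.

Lossless test (chase): Rows 1 and 3 agree on C; apply C→D and equate their D entries. Rows 1 and 2 agree on A; apply A→B and equate their B entries. Rows 1 and 2 agree on A, B; apply A, B→C and equate their C entries. Row 1 is now all distinguished symbols — the join is lossless.
Dependency preservation: B, D → A, C is not contained in any single fragment, but the restricted closure of its left-hand side across the fragments still reaches the right-hand side; the remaining FDs each lie inside some fragment. All dependencies are preserved.

lossless and dependency-preserving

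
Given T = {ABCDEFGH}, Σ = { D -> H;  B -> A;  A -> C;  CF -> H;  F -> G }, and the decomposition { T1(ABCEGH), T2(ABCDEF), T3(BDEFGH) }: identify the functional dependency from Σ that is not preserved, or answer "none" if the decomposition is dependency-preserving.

CF -> H

Check CF → H: no single fragment contains all of {CFH}, and the restricted closure of {CF} across the fragments never reaches {H}.
D → H is preserved.
B → A is preserved.
A → C is preserved.
F → G is preserved.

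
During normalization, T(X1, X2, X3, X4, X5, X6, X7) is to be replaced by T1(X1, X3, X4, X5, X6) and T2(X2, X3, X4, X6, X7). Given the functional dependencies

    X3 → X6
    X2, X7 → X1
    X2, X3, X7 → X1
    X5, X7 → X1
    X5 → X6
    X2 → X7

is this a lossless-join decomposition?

Common attributes: T1 ∩ T2 = {X3, X4, X6}.
No dependency enlarges {X3, X4, X6}, so (X3, X4, X6)⁺ = {X3, X4, X6}.
The closure contains neither all of T1 = {X1, X3, X4, X5, X6} nor all of T2 = {X2, X3, X4, X6, X7}, so the common attributes are not a superkey of either fragment. The join is lossy.

No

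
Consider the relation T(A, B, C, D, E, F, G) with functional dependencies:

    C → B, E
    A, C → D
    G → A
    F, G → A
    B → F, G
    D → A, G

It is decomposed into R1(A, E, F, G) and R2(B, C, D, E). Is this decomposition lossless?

No

Common attributes: R1 ∩ R2 = {E}.
No dependency enlarges {E}, so (E)⁺ = {E}.
The closure contains neither all of R1 = {A, E, F, G} nor all of R2 = {B, C, D, E}, so the common attributes are not a superkey of either fragment. The join is lossy.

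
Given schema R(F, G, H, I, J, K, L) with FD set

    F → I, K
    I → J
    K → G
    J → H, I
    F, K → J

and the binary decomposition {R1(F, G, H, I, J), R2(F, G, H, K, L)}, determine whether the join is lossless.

Yes

Common attributes: R1 ∩ R2 = {F, G, H}.
Closure of {F, G, H}: F → I, K applies, adding I, K; I → J applies, adding J. So (F, G, H)⁺ = {F, G, H, I, J, K}.
This closure contains every attribute of R1, so R1 ∩ R2 → R1. The join is lossless.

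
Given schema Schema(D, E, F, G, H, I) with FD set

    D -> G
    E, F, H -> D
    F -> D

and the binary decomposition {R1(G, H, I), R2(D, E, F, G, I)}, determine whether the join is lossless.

Common attributes: R1 ∩ R2 = {G, I}.
No dependency enlarges {G, I}, so (G, I)⁺ = {G, I}.
The closure contains neither all of R1 = {G, H, I} nor all of R2 = {D, E, F, G, I}, so the common attributes are not a superkey of either fragment. The join is lossy.

No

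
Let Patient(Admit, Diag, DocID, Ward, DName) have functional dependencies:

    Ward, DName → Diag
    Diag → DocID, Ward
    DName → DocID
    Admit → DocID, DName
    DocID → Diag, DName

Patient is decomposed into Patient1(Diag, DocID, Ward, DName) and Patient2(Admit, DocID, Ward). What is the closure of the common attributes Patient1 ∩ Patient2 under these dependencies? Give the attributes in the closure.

Diag, DocID, Ward, DName

Patient1 ∩ Patient2 = {DocID, Ward}.
DocID → Diag, DName applies, adding Diag, DName
Closure: {Diag, DocID, Ward, DName}.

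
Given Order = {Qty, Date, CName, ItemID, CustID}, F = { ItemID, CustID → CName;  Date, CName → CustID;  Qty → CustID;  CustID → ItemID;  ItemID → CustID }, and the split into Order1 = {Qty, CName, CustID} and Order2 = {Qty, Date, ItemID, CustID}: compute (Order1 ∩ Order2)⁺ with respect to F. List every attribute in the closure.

Order1 ∩ Order2 = {Qty, CustID}.
CustID → ItemID applies, adding ItemID
ItemID, CustID → CName applies, adding CName
Closure: {Qty, CName, ItemID, CustID}.

Qty, CName, ItemID, CustID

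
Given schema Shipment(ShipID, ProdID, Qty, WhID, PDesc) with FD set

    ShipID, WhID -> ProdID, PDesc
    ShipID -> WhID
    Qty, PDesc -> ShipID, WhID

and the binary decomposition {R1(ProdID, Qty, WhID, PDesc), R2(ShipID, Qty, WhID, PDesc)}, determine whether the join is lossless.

Yes

Common attributes: R1 ∩ R2 = {Qty, WhID, PDesc}.
Closure of {Qty, WhID, PDesc}: Qty, PDesc → ShipID, WhID applies, adding ShipID; ShipID, WhID → ProdID, PDesc applies, adding ProdID. So (Qty, WhID, PDesc)⁺ = {ShipID, ProdID, Qty, WhID, PDesc}.
This closure contains every attribute of R1, so R1 ∩ R2 → R1. The join is lossless.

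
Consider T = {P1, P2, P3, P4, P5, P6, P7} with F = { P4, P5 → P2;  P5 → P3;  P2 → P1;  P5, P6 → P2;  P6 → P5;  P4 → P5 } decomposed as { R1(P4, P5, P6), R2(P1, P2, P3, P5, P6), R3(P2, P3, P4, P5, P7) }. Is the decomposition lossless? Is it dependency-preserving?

lossy but dependency-preserving

Lossless test (chase): Rows 1 and 3 agree on P4, P5; apply P4, P5→P2 and equate their P2 entries. Rows 1 and 2 agree on P5; apply P5→P3 and equate their P3 entries. Rows 1 and 2 agree on P2; apply P2→P1 and equate their P1 entries. Rows 1 and 3 agree on P2; apply P2→P1 and equate their P1 entries. No row becomes fully distinguished — the join is lossy.
Dependency preservation: every FD's attributes lie within a single fragment, so each can be enforced locally — preserved.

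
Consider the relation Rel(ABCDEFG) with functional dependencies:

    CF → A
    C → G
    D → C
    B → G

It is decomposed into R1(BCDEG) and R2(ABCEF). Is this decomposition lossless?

No

Common attributes: R1 ∩ R2 = {BCE}.
Closure of {BCE}: C → G applies, adding G. So (BCE)⁺ = {BCEG}.
The closure contains neither all of R1 = {BCDEG} nor all of R2 = {ABCEF}, so the common attributes are not a superkey of either fragment. The join is lossy.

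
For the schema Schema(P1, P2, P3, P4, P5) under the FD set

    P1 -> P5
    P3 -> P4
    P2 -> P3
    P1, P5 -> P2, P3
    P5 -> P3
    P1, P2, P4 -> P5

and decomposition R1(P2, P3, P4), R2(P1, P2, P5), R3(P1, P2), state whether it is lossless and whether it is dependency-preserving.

Lossless test (chase): Rows 2 and 3 agree on P1; apply P1→P5 and equate their P5 entries. Rows 1 and 2 agree on P2; apply P2→P3 and equate their P3 entries. Rows 1 and 3 agree on P2; apply P2→P3 and equate their P3 entries. Rows 1 and 2 agree on P3; apply P3→P4 and equate their P4 entries. Rows 1 and 3 agree on P3; apply P3→P4 and equate their P4 entries. Row 2 is now all distinguished symbols — the join is lossless.
Dependency preservation: the restricted closure of {P5} across the fragments never reaches {P3}, so P5 → P3 cannot be enforced without a join — not preserved.

lossless but not dependency-preserving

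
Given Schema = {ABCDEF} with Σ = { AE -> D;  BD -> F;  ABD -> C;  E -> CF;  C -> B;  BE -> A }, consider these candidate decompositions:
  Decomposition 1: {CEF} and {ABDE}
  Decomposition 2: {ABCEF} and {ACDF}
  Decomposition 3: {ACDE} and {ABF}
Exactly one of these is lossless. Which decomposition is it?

Decomposition 1: common = {E}, closure = {ABCDEF} → lossless.
Decomposition 2: common = {ACF}, closure = {ABCF} → lossy.
Decomposition 3: common = {A}, closure = {A} → lossy.

Decomposition 1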